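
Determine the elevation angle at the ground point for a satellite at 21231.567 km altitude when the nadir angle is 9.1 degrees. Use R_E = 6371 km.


r = R_E + alt = 27602.5670 km
Law of sines in the satellite / Earth-center / ground-point triangle:
  sin(nadir)/R_E = sin(90 + el)/r  =>  cos(el) = (r/R_E)*sin(nadir)
cos(el) = (27602.5670 / 6371.0000) * sin(9.1 deg) = 0.685225
el = arccos(0.685225) = 46.7467 deg
(Earth-central angle = 90 - nadir - el = 34.1533 deg)

46.7467 degrees


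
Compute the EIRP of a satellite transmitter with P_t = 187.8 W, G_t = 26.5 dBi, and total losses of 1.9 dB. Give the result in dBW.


Pt = 187.8 W = 22.7370 dBW
EIRP = Pt_dBW + Gt - losses = 22.7370 + 26.5 - 1.9 = 47.3370 dBW

47.3370 dBW


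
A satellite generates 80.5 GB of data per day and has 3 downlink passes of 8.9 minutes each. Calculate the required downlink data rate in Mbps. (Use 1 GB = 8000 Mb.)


total contact time = 3 * 8.9 * 60 = 1602.0000 s
data = 80.5 GB = 644000.0000 Mb
rate = 644000.0000 / 1602.0000 = 401.9975 Mbps

401.9975 Mbps


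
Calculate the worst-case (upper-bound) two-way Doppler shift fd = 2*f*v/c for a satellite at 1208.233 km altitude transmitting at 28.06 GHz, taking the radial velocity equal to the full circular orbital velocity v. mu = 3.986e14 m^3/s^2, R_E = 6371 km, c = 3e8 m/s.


r = 7.579233e+06 m
v = sqrt(mu/r) = 7251.9703 m/s (worst-case radial velocity)
f = 28.06 GHz = 2.806e+10 Hz
fd = 2*f*v/c = 2*2.806e+10*7251.9703/3.0e+08
fd = 1.3566019e+06 Hz

1.3566e+06 Hz


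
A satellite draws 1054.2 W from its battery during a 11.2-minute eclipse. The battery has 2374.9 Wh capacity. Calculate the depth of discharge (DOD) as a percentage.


E_used = P * t / 60 = 1054.2 * 11.2 / 60 = 196.7840 Wh
DOD = E_used / E_total * 100 = 196.7840 / 2374.9 * 100
DOD = 8.2860 %

8.2860 %


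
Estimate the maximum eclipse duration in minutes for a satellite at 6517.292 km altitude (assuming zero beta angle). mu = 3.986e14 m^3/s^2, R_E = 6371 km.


r = 12888.2920 km
T = 242.6906 min
Eclipse fraction = arcsin(R_E/r)/pi = arcsin(6371.0000/12888.2920)/pi
= arcsin(0.4943246)/pi = 0.1645846
Eclipse duration = 0.1645846 * 242.6906 = 39.9431 min

39.9431 minutes


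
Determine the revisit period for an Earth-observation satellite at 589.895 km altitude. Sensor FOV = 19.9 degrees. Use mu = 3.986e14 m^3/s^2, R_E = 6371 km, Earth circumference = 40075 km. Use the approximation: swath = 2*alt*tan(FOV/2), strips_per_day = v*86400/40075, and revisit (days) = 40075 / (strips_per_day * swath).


swath = 2*589.895*tan(0.1736603) = 206.9674 km
v = sqrt(mu/r) = 7567.2156 m/s = 7.5672 km/s
strips/day = v*86400/40075 = 7.5672*86400/40075 = 16.3146
coverage/day = strips * swath = 16.3146 * 206.9674 = 3376.5895 km
revisit = 40075 / 3376.5895 = 11.8685 days

11.8685 days


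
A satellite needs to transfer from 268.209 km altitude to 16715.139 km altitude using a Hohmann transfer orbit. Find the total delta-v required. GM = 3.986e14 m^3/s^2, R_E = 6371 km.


r1 = 6639.2090 km = 6.639209e+06 m
r2 = 23086.1390 km = 2.3086139e+07 m
dv1 = sqrt(mu/r1)*(sqrt(2*r2/(r1+r2)) - 1) = 1908.5260 m/s
dv2 = sqrt(mu/r2)*(1 - sqrt(2*r1/(r1+r2))) = 1378.0387 m/s
total dv = |dv1| + |dv2| = 1908.5260 + 1378.0387 = 3286.5647 m/s = 3.2866 km/s

3.2866 km/s


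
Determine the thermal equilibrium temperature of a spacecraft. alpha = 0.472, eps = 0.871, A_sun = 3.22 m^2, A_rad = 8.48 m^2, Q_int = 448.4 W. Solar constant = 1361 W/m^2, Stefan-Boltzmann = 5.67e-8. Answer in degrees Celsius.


Numerator = alpha*S*A_sun + Q_int = 0.472*1361*3.22 + 448.4 = 2516.9022 W
Denominator = eps*sigma*A_rad = 0.871*5.67e-8*8.48 = 4.1879074e-07 W/K^4
T^4 = 6.0099282e+09 K^4
T = 278.4308 K = 5.2808 C

5.2808 degrees Celsius


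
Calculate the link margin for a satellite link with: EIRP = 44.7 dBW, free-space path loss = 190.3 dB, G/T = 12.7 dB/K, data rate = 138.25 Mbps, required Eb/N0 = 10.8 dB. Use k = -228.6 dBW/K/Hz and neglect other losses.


C/N0 = EIRP - FSPL + G/T - k = 44.7 - 190.3 + 12.7 - (-228.6)
C/N0 = 95.7000 dB-Hz
R_b = 138.25 Mbps = 1.3825e+08 bps -> 10*log10(R_b) = 81.4067 dB-Hz
Eb/N0 = C/N0 - 10*log10(R_b) = 95.7000 - 81.4067 = 14.2933 dB
Margin = Eb/N0 - Eb/N0_req = 14.2933 - 10.8 = 3.4933 dB (link closes)

3.4933 dB


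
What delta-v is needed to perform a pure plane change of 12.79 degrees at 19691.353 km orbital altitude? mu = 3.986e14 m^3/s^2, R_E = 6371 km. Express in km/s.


r = 26062.3530 km = 2.6062353e+07 m
V = sqrt(mu/r) = 3910.7660 m/s
di = 12.79 deg = 0.2232276 rad
dV = 2*V*sin(di/2) = 2*3910.7660*sin(0.1116138)
dV = 871.1795 m/s = 0.8711795 km/s

0.8712 km/s


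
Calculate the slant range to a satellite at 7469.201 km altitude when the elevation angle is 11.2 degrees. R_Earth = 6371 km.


h = 7469.201 km, el = 11.2 deg
d = -R_E*sin(el) + sqrt((R_E*sin(el))^2 + 2*R_E*h + h^2)
d = -6371.0000*sin(0.1954769) + sqrt((6371.0000*0.1942344)^2 + 2*6371.0000*7469.201 + 7469.201^2)
d = 11111.3324 km

11111.3324 km


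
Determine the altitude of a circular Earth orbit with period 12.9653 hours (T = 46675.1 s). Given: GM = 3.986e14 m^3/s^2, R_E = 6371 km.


T = 46675.1 s
r = (mu*T^2/(4*pi^2))^(1/3) = (3.986e14 * 46675.1^2 / (4*pi^2))^(1/3)
r = 2.8018789e+07 m = 28018.7888 km
alt = r - R_E = 28018.7888 - 6371 = 21647.7888 km

21647.7888 km


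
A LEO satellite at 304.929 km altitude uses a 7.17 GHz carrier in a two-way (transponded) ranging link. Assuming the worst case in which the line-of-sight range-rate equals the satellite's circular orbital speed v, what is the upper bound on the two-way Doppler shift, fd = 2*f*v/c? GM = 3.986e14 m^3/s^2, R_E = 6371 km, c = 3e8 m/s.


r = 6.675929e+06 m
v = sqrt(mu/r) = 7727.0335 m/s (worst-case radial velocity)
f = 7.17 GHz = 7.17e+09 Hz
fd = 2*f*v/c = 2*7.17e+09*7727.0335/3.0e+08
fd = 369352.1992 Hz

369352.1992 Hz


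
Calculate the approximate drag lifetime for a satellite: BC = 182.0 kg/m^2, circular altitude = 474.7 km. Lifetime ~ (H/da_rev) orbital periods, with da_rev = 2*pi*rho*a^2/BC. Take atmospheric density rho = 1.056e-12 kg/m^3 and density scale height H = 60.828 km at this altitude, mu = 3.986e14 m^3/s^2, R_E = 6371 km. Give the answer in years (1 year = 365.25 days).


a = R_E + alt = 6845.7000 km = 6.8457e+06 m
da_rev = 2*pi*rho*a^2/BC = 2*pi*1.056e-12*(6.8457e+06)^2/182.0 = 1.708473 m per revolution
N = H/da_rev = 60828.0000 m / 1.708473 m = 35603.7229 revolutions
P = 2*pi*sqrt(a^3/mu) = 5636.8700 s
lifetime = N*P = 35603.7229 * 5636.8700 = 2.0069356e+08 s = 2322.8421 days
years = 2322.8421 / 365.25 = 6.3596 years

6.3596 years


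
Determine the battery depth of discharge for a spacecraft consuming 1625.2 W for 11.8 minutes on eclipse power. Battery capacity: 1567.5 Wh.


E_used = P * t / 60 = 1625.2 * 11.8 / 60 = 319.6227 Wh
DOD = E_used / E_total * 100 = 319.6227 / 1567.5 * 100
DOD = 20.3906 %

20.3906 %


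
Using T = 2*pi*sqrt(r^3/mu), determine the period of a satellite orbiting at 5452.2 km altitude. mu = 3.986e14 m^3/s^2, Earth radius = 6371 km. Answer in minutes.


r = 11823.2000 km = 1.18232e+07 m
T = 2*pi*sqrt(r^3/mu) = 2*pi*sqrt(1.6527422e+21 / 3.986e14)
T = 12794.2189 s = 213.2370 min

213.2370 minutes


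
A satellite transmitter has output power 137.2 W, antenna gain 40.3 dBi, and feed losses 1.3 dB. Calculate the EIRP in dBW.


Pt = 137.2 W = 21.3735 dBW
EIRP = Pt_dBW + Gt - losses = 21.3735 + 40.3 - 1.3 = 60.3735 dBW

60.3735 dBW


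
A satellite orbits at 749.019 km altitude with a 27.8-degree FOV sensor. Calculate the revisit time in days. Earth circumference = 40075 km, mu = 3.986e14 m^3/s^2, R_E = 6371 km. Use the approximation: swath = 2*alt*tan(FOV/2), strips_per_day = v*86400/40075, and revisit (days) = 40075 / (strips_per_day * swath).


swath = 2*749.019*tan(0.2426008) = 370.7269 km
v = sqrt(mu/r) = 7482.1786 m/s = 7.4822 km/s
strips/day = v*86400/40075 = 7.4822*86400/40075 = 16.1313
coverage/day = strips * swath = 16.1313 * 370.7269 = 5980.2923 km
revisit = 40075 / 5980.2923 = 6.7012 days

6.7012 days


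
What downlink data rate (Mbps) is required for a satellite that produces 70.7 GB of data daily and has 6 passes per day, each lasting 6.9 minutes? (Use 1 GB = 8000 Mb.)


total contact time = 6 * 6.9 * 60 = 2484.0000 s
data = 70.7 GB = 565600.0000 Mb
rate = 565600.0000 / 2484.0000 = 227.6973 Mbps

227.6973 Mbps


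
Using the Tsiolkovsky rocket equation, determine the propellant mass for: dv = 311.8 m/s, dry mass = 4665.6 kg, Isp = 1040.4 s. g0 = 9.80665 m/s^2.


ve = Isp * g0 = 1040.4 * 9.80665 = 10202.838660 m/s
mass ratio = exp(dv/ve) = exp(311.8/10202.838660) = 1.03103188
m_prop = m_dry * (mr - 1) = 4665.6 * (1.03103188 - 1)
m_prop = 144.7823 kg

144.7823 kg


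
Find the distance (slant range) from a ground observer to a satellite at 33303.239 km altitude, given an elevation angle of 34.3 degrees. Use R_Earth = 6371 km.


h = 33303.239 km, el = 34.3 deg
d = -R_E*sin(el) + sqrt((R_E*sin(el))^2 + 2*R_E*h + h^2)
d = -6371.0000*sin(0.5986479) + sqrt((6371.0000*0.563526)^2 + 2*6371.0000*33303.239 + 33303.239^2)
d = 35733.3729 km

35733.3729 km


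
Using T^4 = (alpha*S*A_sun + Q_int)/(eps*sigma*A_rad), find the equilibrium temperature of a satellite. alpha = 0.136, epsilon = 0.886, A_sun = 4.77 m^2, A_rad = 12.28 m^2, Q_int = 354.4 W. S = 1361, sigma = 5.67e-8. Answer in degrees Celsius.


Numerator = alpha*S*A_sun + Q_int = 0.136*1361*4.77 + 354.4 = 1237.3079 W
Denominator = eps*sigma*A_rad = 0.886*5.67e-8*12.28 = 6.1690054e-07 W/K^4
T^4 = 2.0056846e+09 K^4
T = 211.6244 K = -61.5256 C

-61.5256 degrees Celsius


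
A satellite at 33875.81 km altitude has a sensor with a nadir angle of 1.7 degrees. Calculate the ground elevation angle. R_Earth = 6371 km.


r = R_E + alt = 40246.8100 km
Law of sines in the satellite / Earth-center / ground-point triangle:
  sin(nadir)/R_E = sin(90 + el)/r  =>  cos(el) = (r/R_E)*sin(nadir)
cos(el) = (40246.8100 / 6371.0000) * sin(1.7 deg) = 0.1874073
el = arccos(0.1874073) = 79.1985 deg
(Earth-central angle = 90 - nadir - el = 9.1015 deg)

79.1985 degrees


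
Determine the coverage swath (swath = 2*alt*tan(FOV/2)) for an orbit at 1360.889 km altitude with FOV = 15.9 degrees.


FOV = 15.9 deg = 0.2775074 rad
swath = 2 * alt * tan(FOV/2) = 2 * 1360.889 * tan(0.1387537)
swath = 2 * 1360.889 * 0.139651
swath = 380.0991 km

380.0991 km


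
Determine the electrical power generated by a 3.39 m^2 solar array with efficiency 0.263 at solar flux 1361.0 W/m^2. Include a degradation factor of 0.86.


P = area * eta * S * degradation
P = 3.39 * 0.263 * 1361.0 * 0.86
P = 1043.5470 W

1043.5470 W


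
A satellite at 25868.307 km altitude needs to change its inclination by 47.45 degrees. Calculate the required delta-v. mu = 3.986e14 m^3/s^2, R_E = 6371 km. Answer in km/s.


r = 32239.3070 km = 3.2239307e+07 m
V = sqrt(mu/r) = 3516.2180 m/s
di = 47.45 deg = 0.8281587 rad
dV = 2*V*sin(di/2) = 2*3516.2180*sin(0.4140794)
dV = 2829.4815 m/s = 2.8295 km/s

2.8295 km/s


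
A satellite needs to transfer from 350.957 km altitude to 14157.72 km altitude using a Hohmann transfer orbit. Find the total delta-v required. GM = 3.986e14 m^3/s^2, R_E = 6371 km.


r1 = 6721.9570 km = 6.721957e+06 m
r2 = 20528.7200 km = 2.052872e+07 m
dv1 = sqrt(mu/r1)*(sqrt(2*r2/(r1+r2)) - 1) = 1751.5618 m/s
dv2 = sqrt(mu/r2)*(1 - sqrt(2*r1/(r1+r2))) = 1311.4294 m/s
total dv = |dv1| + |dv2| = 1751.5618 + 1311.4294 = 3062.9913 m/s = 3.0630 km/s

3.0630 km/s


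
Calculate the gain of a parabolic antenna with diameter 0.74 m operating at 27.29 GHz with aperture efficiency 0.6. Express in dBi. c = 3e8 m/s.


lambda = c/f = 3e8 / 2.729e+10 = 0.01099304 m
G = eta*(pi*D/lambda)^2 = 0.6*(pi*0.74/0.01099304)^2
G = 26833.6034 (linear)
G = 10*log10(26833.6034) = 44.2868 dBi

44.2868 dBi


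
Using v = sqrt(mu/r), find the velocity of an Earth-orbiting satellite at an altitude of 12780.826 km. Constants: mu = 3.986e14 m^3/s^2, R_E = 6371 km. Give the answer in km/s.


r = R_E + alt = 6371.0 + 12780.826 = 19151.8260 km = 1.9151826e+07 m
v = sqrt(mu/r) = sqrt(3.986e14 / 1.9151826e+07) = 4562.0869 m/s = 4.5621 km/s

4.5621 km/s


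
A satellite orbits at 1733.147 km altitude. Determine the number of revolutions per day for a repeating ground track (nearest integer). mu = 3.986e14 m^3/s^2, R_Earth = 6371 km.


r = 8.104147e+06 m
T = 2*pi*sqrt(r^3/mu) = 7260.5946 s = 121.0099 min
revs/day = 1440 / 121.0099 = 11.8999
Rounded: 12 revolutions per day

12 revolutions per day


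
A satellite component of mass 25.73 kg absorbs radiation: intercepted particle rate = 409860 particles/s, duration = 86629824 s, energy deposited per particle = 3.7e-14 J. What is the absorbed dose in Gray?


Total energy deposited = rate * time * E_per
  = 409860 * 86629824 * 3.7e-14 = 1.3137 J
Dose = E_total / mass = 1.3137 / 25.73
Dose = 0.05105813 Gy

0.0511 Gy


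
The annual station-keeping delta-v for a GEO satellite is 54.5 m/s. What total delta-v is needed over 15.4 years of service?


dV = rate * years = 54.5 * 15.4
dV = 839.3000 m/s

839.3000 m/s


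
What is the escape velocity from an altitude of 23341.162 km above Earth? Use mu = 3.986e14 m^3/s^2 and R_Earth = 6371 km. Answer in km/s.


r = 6371.0 + 23341.162 = 29712.1620 km = 2.9712162e+07 m
v_esc = sqrt(2*mu/r) = sqrt(2*3.986e14 / 2.9712162e+07)
v_esc = 5179.8421 m/s = 5.1798 km/s

5.1798 km/s


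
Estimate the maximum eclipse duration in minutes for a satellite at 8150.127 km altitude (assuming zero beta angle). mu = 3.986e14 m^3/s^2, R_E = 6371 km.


r = 14521.1270 km
T = 290.2421 min
Eclipse fraction = arcsin(R_E/r)/pi = arcsin(6371.0000/14521.1270)/pi
= arcsin(0.4387401)/pi = 0.1445751
Eclipse duration = 0.1445751 * 290.2421 = 41.9618 min

41.9618 minutes


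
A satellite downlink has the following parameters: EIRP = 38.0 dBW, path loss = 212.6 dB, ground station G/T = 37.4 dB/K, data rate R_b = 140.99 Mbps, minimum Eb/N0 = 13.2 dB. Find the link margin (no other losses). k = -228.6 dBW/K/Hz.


C/N0 = EIRP - FSPL + G/T - k = 38.0 - 212.6 + 37.4 - (-228.6)
C/N0 = 91.4000 dB-Hz
R_b = 140.99 Mbps = 1.4099e+08 bps -> 10*log10(R_b) = 81.4919 dB-Hz
Eb/N0 = C/N0 - 10*log10(R_b) = 91.4000 - 81.4919 = 9.9081 dB
Margin = Eb/N0 - Eb/N0_req = 9.9081 - 13.2 = -3.2919 dB (negative margin: link does not close)

-3.2919 dB


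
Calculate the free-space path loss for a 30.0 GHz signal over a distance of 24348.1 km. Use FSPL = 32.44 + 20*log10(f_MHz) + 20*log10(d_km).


f = 30.0 GHz = 30000.0000 MHz
d = 24348.1 km
FSPL = 32.44 + 20*log10(30000.0000) + 20*log10(24348.1)
FSPL = 32.44 + 89.5424 + 87.7293
FSPL = 209.7117 dB

209.7117 dB


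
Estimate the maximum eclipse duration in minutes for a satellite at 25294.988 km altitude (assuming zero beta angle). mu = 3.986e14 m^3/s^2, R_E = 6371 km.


r = 31665.9880 km
T = 934.6511 min
Eclipse fraction = arcsin(R_E/r)/pi = arcsin(6371.0000/31665.9880)/pi
= arcsin(0.2011938)/pi = 0.06448209
Eclipse duration = 0.06448209 * 934.6511 = 60.2683 min

60.2683 minutes


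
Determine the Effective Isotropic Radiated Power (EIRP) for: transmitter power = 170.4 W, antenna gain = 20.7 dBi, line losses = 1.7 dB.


Pt = 170.4 W = 22.3147 dBW
EIRP = Pt_dBW + Gt - losses = 22.3147 + 20.7 - 1.7 = 41.3147 dBW

41.3147 dBW


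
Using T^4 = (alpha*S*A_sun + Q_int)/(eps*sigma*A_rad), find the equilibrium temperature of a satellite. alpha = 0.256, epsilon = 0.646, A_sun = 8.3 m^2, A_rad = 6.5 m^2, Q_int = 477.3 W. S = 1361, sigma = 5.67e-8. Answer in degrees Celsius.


Numerator = alpha*S*A_sun + Q_int = 0.256*1361*8.3 + 477.3 = 3369.1528 W
Denominator = eps*sigma*A_rad = 0.646*5.67e-8*6.5 = 2.380833e-07 W/K^4
T^4 = 1.4151151e+10 K^4
T = 344.9038 K = 71.7538 C

71.7538 degrees Celsius


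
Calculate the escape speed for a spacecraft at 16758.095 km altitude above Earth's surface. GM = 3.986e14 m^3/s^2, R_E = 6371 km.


r = 6371.0 + 16758.095 = 23129.0950 km = 2.3129095e+07 m
v_esc = sqrt(2*mu/r) = sqrt(2*3.986e14 / 2.3129095e+07)
v_esc = 5870.8952 m/s = 5.8709 km/s

5.8709 km/s


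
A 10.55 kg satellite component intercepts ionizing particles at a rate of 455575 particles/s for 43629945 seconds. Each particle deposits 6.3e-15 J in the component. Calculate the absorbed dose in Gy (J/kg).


Total energy deposited = rate * time * E_per
  = 455575 * 43629945 * 6.3e-15 = 0.1252233 J
Dose = E_total / mass = 0.1252233 / 10.55
Dose = 0.01186951 Gy

0.0119 Gy


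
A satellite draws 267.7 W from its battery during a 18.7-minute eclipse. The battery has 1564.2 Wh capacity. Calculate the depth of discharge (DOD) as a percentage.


E_used = P * t / 60 = 267.7 * 18.7 / 60 = 83.4332 Wh
DOD = E_used / E_total * 100 = 83.4332 / 1564.2 * 100
DOD = 5.3339 %

5.3339 %


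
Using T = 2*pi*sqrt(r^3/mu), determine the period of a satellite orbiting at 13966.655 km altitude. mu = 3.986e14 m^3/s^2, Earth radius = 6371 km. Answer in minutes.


r = 20337.6550 km = 2.0337655e+07 m
T = 2*pi*sqrt(r^3/mu) = 2*pi*sqrt(8.4120652e+21 / 3.986e14)
T = 28864.4000 s = 481.0733 min

481.0733 minutes


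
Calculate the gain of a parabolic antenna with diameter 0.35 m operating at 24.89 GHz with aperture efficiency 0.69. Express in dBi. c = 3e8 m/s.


lambda = c/f = 3e8 / 2.489e+10 = 0.01205303 m
G = eta*(pi*D/lambda)^2 = 0.69*(pi*0.35/0.01205303)^2
G = 5742.3837 (linear)
G = 10*log10(5742.3837) = 37.5909 dBi

37.5909 dBi


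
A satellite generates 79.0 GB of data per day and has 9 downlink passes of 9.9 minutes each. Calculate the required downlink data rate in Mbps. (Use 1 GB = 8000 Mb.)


total contact time = 9 * 9.9 * 60 = 5346.0000 s
data = 79.0 GB = 632000.0000 Mb
rate = 632000.0000 / 5346.0000 = 118.2192 Mbps

118.2192 Mbps


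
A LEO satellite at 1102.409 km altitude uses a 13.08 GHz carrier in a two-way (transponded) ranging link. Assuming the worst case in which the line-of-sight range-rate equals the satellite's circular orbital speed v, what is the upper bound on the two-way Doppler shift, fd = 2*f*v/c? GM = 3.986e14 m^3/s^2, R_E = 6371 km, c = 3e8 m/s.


r = 7.473409e+06 m
v = sqrt(mu/r) = 7303.1340 m/s (worst-case radial velocity)
f = 13.08 GHz = 1.308e+10 Hz
fd = 2*f*v/c = 2*1.308e+10*7303.1340/3.0e+08
fd = 636833.2886 Hz

636833.2886 Hz


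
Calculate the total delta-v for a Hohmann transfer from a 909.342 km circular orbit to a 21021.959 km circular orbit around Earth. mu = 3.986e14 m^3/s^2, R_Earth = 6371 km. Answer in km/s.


r1 = 7280.3420 km = 7.280342e+06 m
r2 = 27392.9590 km = 2.7392959e+07 m
dv1 = sqrt(mu/r1)*(sqrt(2*r2/(r1+r2)) - 1) = 1901.6636 m/s
dv2 = sqrt(mu/r2)*(1 - sqrt(2*r1/(r1+r2))) = 1342.6356 m/s
total dv = |dv1| + |dv2| = 1901.6636 + 1342.6356 = 3244.2993 m/s = 3.2443 km/s

3.2443 km/s


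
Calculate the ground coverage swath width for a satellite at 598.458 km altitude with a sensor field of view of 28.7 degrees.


FOV = 28.7 deg = 0.5009095 rad
swath = 2 * alt * tan(FOV/2) = 2 * 598.458 * tan(0.2504547)
swath = 2 * 598.458 * 0.2558264
swath = 306.2027 km

306.2027 km


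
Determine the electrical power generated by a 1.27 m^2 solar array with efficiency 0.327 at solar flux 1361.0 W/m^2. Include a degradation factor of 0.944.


P = area * eta * S * degradation
P = 1.27 * 0.327 * 1361.0 * 0.944
P = 533.5579 W

533.5579 W


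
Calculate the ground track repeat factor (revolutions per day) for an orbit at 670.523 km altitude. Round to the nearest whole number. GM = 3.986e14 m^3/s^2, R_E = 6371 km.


r = 7.041523e+06 m
T = 2*pi*sqrt(r^3/mu) = 5880.4576 s = 98.0076 min
revs/day = 1440 / 98.0076 = 14.6927
Rounded: 15 revolutions per day

15 revolutions per day


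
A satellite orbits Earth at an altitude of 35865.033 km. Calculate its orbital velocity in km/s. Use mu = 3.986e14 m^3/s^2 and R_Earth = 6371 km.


r = R_E + alt = 6371.0 + 35865.033 = 42236.0330 km = 4.2236033e+07 m
v = sqrt(mu/r) = sqrt(3.986e14 / 4.2236033e+07) = 3072.0416 m/s = 3.0720 km/s

3.0720 km/s


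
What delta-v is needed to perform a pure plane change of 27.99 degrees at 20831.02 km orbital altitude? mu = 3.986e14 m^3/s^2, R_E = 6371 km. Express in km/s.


r = 27202.0200 km = 2.720202e+07 m
V = sqrt(mu/r) = 3827.9660 m/s
di = 27.99 deg = 0.4885177 rad
dV = 2*V*sin(di/2) = 2*3827.9660*sin(0.2442588)
dV = 1851.4893 m/s = 1.8515 km/s

1.8515 km/s


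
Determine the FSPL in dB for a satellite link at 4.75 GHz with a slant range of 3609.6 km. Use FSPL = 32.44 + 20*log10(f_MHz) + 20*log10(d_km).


f = 4.75 GHz = 4750.0000 MHz
d = 3609.6 km
FSPL = 32.44 + 20*log10(4750.0000) + 20*log10(3609.6)
FSPL = 32.44 + 73.5339 + 71.1492
FSPL = 177.1231 dB

177.1231 dB


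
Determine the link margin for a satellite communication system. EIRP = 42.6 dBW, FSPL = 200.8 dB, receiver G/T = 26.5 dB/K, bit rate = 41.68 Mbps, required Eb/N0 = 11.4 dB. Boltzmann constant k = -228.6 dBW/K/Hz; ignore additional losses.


C/N0 = EIRP - FSPL + G/T - k = 42.6 - 200.8 + 26.5 - (-228.6)
C/N0 = 96.9000 dB-Hz
R_b = 41.68 Mbps = 4.168e+07 bps -> 10*log10(R_b) = 76.1993 dB-Hz
Eb/N0 = C/N0 - 10*log10(R_b) = 96.9000 - 76.1993 = 20.7007 dB
Margin = Eb/N0 - Eb/N0_req = 20.7007 - 11.4 = 9.3007 dB (link closes)

9.3007 dB


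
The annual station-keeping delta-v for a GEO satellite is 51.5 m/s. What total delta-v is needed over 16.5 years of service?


dV = rate * years = 51.5 * 16.5
dV = 849.7500 m/s

849.7500 m/s


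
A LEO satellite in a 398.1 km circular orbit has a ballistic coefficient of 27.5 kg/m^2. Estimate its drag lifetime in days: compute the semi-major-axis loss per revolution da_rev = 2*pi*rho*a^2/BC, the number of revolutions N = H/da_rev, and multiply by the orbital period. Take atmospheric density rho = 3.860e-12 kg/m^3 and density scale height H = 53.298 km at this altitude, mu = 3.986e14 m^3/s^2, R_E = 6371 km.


a = R_E + alt = 6769.1000 km = 6.7691e+06 m
da_rev = 2*pi*rho*a^2/BC = 2*pi*3.860e-12*(6.7691e+06)^2/27.5 = 40.410697 m per revolution
N = H/da_rev = 53298.0000 m / 40.410697 m = 1318.9082 revolutions
P = 2*pi*sqrt(a^3/mu) = 5542.5244 s
lifetime = N*P = 1318.9082 * 5542.5244 = 7.310081e+06 s = 84.6074 days

84.6074 days


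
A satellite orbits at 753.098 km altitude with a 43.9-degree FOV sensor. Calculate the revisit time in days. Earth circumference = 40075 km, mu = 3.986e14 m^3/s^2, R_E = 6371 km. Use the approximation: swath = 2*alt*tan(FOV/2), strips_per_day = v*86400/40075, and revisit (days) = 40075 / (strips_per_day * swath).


swath = 2*753.098*tan(0.3830998) = 607.0143 km
v = sqrt(mu/r) = 7480.0363 m/s = 7.4800 km/s
strips/day = v*86400/40075 = 7.4800*86400/40075 = 16.1266
coverage/day = strips * swath = 16.1266 * 607.0143 = 9789.1010 km
revisit = 40075 / 9789.1010 = 4.0938 days

4.0938 days


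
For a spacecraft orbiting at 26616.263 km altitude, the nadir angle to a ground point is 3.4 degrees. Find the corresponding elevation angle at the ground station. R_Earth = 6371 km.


r = R_E + alt = 32987.2630 km
Law of sines in the satellite / Earth-center / ground-point triangle:
  sin(nadir)/R_E = sin(90 + el)/r  =>  cos(el) = (r/R_E)*sin(nadir)
cos(el) = (32987.2630 / 6371.0000) * sin(3.4 deg) = 0.3070719
el = arccos(0.3070719) = 72.1171 deg
(Earth-central angle = 90 - nadir - el = 14.4829 deg)

72.1171 degrees


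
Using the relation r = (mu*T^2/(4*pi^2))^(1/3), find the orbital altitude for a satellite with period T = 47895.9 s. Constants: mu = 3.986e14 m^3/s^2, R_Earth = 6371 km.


T = 47895.9 s
r = (mu*T^2/(4*pi^2))^(1/3) = (3.986e14 * 47895.9^2 / (4*pi^2))^(1/3)
r = 2.8505243e+07 m = 28505.2428 km
alt = r - R_E = 28505.2428 - 6371 = 22134.2428 km

22134.2428 km


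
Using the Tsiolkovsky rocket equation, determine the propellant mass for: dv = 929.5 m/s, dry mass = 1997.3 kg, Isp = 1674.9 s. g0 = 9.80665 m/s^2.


ve = Isp * g0 = 1674.9 * 9.80665 = 16425.158085 m/s
mass ratio = exp(dv/ve) = exp(929.5/16425.158085) = 1.05822187
m_prop = m_dry * (mr - 1) = 1997.3 * (1.05822187 - 1)
m_prop = 116.2865 kg

116.2865 kg


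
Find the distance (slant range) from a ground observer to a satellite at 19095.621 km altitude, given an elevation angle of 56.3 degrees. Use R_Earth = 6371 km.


h = 19095.621 km, el = 56.3 deg
d = -R_E*sin(el) + sqrt((R_E*sin(el))^2 + 2*R_E*h + h^2)
d = -6371.0000*sin(0.9826204) + sqrt((6371.0000*0.8319541)^2 + 2*6371.0000*19095.621 + 19095.621^2)
d = 19919.7148 km

19919.7148 km


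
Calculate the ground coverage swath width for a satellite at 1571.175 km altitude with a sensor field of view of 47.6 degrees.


FOV = 47.6 deg = 0.8307767 rad
swath = 2 * alt * tan(FOV/2) = 2 * 1571.175 * tan(0.4153884)
swath = 2 * 1571.175 * 0.4410526
swath = 1385.9415 km

1385.9415 km


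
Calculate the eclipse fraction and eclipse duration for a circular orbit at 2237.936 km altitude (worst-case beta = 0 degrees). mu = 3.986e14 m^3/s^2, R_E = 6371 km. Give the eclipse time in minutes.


r = 8608.9360 km
T = 132.4903 min
Eclipse fraction = arcsin(R_E/r)/pi = arcsin(6371.0000/8608.9360)/pi
= arcsin(0.740045)/pi = 0.2651958
Eclipse duration = 0.2651958 * 132.4903 = 35.1359 min

35.1359 minutes


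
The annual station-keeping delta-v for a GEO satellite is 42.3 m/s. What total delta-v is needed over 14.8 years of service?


dV = rate * years = 42.3 * 14.8
dV = 626.0400 m/s

626.0400 m/s


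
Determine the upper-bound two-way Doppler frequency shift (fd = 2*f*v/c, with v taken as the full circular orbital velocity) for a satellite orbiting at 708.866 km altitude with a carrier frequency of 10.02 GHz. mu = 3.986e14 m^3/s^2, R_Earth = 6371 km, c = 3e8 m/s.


r = 7.079866e+06 m
v = sqrt(mu/r) = 7503.3660 m/s (worst-case radial velocity)
f = 10.02 GHz = 1.002e+10 Hz
fd = 2*f*v/c = 2*1.002e+10*7503.3660/3.0e+08
fd = 501224.8456 Hz

501224.8456 Hz


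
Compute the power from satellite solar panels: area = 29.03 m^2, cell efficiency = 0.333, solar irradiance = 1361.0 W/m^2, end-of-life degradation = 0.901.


P = area * eta * S * degradation
P = 29.03 * 0.333 * 1361.0 * 0.901
P = 11854.2528 W

11854.2528 W


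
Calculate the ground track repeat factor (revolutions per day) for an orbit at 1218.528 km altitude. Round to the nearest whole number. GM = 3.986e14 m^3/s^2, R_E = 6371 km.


r = 7.589528e+06 m
T = 2*pi*sqrt(r^3/mu) = 6580.1133 s = 109.6686 min
revs/day = 1440 / 109.6686 = 13.1305
Rounded: 13 revolutions per day

13 revolutions per day


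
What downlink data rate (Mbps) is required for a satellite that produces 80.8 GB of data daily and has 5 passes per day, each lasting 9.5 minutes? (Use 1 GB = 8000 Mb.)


total contact time = 5 * 9.5 * 60 = 2850.0000 s
data = 80.8 GB = 646400.0000 Mb
rate = 646400.0000 / 2850.0000 = 226.8070 Mbps

226.8070 Mbps


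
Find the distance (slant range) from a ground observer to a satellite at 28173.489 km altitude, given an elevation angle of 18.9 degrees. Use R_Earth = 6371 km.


h = 28173.489 km, el = 18.9 deg
d = -R_E*sin(el) + sqrt((R_E*sin(el))^2 + 2*R_E*h + h^2)
d = -6371.0000*sin(0.3298672) + sqrt((6371.0000*0.3239174)^2 + 2*6371.0000*28173.489 + 28173.489^2)
d = 31950.8903 km

31950.8903 km


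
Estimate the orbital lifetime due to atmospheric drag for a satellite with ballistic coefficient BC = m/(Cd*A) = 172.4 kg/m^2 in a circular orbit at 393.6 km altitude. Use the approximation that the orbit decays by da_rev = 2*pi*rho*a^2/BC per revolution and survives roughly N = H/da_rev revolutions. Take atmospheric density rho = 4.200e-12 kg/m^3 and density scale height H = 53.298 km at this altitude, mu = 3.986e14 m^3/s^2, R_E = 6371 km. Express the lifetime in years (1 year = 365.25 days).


a = R_E + alt = 6764.6000 km = 6.7646e+06 m
da_rev = 2*pi*rho*a^2/BC = 2*pi*4.200e-12*(6.7646e+06)^2/172.4 = 7.004484 m per revolution
N = H/da_rev = 53298.0000 m / 7.004484 m = 7609.1259 revolutions
P = 2*pi*sqrt(a^3/mu) = 5536.9985 s
lifetime = N*P = 7609.1259 * 5536.9985 = 4.2131719e+07 s = 487.6356 days
years = 487.6356 / 365.25 = 1.3351 years

1.3351 years


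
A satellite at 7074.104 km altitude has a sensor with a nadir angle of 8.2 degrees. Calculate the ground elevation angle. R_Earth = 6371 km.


r = R_E + alt = 13445.1040 km
Law of sines in the satellite / Earth-center / ground-point triangle:
  sin(nadir)/R_E = sin(90 + el)/r  =>  cos(el) = (r/R_E)*sin(nadir)
cos(el) = (13445.1040 / 6371.0000) * sin(8.2 deg) = 0.3009984
el = arccos(0.3009984) = 72.4824 deg
(Earth-central angle = 90 - nadir - el = 9.3176 deg)

72.4824 degrees


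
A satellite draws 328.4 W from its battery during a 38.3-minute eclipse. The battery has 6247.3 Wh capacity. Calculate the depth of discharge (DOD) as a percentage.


E_used = P * t / 60 = 328.4 * 38.3 / 60 = 209.6287 Wh
DOD = E_used / E_total * 100 = 209.6287 / 6247.3 * 100
DOD = 3.3555 %

3.3555 %


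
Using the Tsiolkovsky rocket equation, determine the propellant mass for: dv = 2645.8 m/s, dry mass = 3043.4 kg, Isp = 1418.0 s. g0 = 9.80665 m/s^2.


ve = Isp * g0 = 1418.0 * 9.80665 = 13905.829700 m/s
mass ratio = exp(dv/ve) = exp(2645.8/13905.829700) = 1.20957073
m_prop = m_dry * (mr - 1) = 3043.4 * (1.20957073 - 1)
m_prop = 637.8076 kg

637.8076 kg


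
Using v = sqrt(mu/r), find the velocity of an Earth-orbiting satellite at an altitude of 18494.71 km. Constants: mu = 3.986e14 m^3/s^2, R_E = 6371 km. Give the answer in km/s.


r = R_E + alt = 6371.0 + 18494.71 = 24865.7100 km = 2.486571e+07 m
v = sqrt(mu/r) = sqrt(3.986e14 / 2.486571e+07) = 4003.7616 m/s = 4.0038 km/s

4.0038 km/s


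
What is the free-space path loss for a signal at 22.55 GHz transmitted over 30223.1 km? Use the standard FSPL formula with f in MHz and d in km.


f = 22.55 GHz = 22550.0000 MHz
d = 30223.1 km
FSPL = 32.44 + 20*log10(22550.0000) + 20*log10(30223.1)
FSPL = 32.44 + 87.0629 + 89.6068
FSPL = 209.1097 dB

209.1097 dB


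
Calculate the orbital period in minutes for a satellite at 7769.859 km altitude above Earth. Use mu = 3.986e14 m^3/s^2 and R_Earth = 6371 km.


r = 14140.8590 km = 1.4140859e+07 m
T = 2*pi*sqrt(r^3/mu) = 2*pi*sqrt(2.8276612e+21 / 3.986e14)
T = 16734.9689 s = 278.9161 min

278.9161 minutes


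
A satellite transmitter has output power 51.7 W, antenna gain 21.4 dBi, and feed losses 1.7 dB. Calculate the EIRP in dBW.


Pt = 51.7 W = 17.1349 dBW
EIRP = Pt_dBW + Gt - losses = 17.1349 + 21.4 - 1.7 = 36.8349 dBW

36.8349 dBW


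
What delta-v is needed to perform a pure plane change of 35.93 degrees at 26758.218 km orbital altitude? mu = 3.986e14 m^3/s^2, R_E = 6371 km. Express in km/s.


r = 33129.2180 km = 3.3129218e+07 m
V = sqrt(mu/r) = 3468.6706 m/s
di = 35.93 deg = 0.6270968 rad
dV = 2*V*sin(di/2) = 2*3468.6706*sin(0.3135484)
dV = 2139.7255 m/s = 2.1397 km/s

2.1397 km/s


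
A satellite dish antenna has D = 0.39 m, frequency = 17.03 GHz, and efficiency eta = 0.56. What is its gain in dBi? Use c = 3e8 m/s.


lambda = c/f = 3e8 / 1.703e+10 = 0.01761597 m
G = eta*(pi*D/lambda)^2 = 0.56*(pi*0.39/0.01761597)^2
G = 2708.9674 (linear)
G = 10*log10(2708.9674) = 34.3280 dBi

34.3280 dBi


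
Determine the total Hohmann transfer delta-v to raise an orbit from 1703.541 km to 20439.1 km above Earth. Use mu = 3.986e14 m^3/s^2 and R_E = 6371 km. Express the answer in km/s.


r1 = 8074.5410 km = 8.074541e+06 m
r2 = 26810.1000 km = 2.68101e+07 m
dv1 = sqrt(mu/r1)*(sqrt(2*r2/(r1+r2)) - 1) = 1684.7497 m/s
dv2 = sqrt(mu/r2)*(1 - sqrt(2*r1/(r1+r2))) = 1232.3731 m/s
total dv = |dv1| + |dv2| = 1684.7497 + 1232.3731 = 2917.1228 m/s = 2.9171 km/s

2.9171 km/s


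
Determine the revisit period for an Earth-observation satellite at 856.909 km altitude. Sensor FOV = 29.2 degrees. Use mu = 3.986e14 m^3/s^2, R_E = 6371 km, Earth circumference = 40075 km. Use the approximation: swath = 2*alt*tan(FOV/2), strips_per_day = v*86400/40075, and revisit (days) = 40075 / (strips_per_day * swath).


swath = 2*856.909*tan(0.2548181) = 446.4162 km
v = sqrt(mu/r) = 7426.1259 m/s = 7.4261 km/s
strips/day = v*86400/40075 = 7.4261*86400/40075 = 16.0104
coverage/day = strips * swath = 16.0104 * 446.4162 = 7147.3067 km
revisit = 40075 / 7147.3067 = 5.6070 days

5.6070 days


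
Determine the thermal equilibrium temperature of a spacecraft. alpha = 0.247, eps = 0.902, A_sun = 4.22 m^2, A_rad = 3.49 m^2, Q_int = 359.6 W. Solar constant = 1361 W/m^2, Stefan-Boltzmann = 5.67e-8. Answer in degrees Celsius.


Numerator = alpha*S*A_sun + Q_int = 0.247*1361*4.22 + 359.6 = 1778.2247 W
Denominator = eps*sigma*A_rad = 0.902*5.67e-8*3.49 = 1.7849047e-07 W/K^4
T^4 = 9.9625755e+09 K^4
T = 315.9315 K = 42.7815 C

42.7815 degrees Celsius


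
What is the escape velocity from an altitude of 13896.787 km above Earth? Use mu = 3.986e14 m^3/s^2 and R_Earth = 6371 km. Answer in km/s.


r = 6371.0 + 13896.787 = 20267.7870 km = 2.0267787e+07 m
v_esc = sqrt(2*mu/r) = sqrt(2*3.986e14 / 2.0267787e+07)
v_esc = 6271.6307 m/s = 6.2716 km/s

6.2716 km/s


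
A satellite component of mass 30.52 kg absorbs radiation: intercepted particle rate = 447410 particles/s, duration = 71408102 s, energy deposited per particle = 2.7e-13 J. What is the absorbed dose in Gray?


Total energy deposited = rate * time * E_per
  = 447410 * 71408102 * 2.7e-13 = 8.6261 J
Dose = E_total / mass = 8.6261 / 30.52
Dose = 0.2826392 Gy

0.2826 Gy


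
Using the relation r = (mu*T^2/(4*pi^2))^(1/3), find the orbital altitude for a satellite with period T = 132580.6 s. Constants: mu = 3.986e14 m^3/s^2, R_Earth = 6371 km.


T = 132580.6 s
r = (mu*T^2/(4*pi^2))^(1/3) = (3.986e14 * 132580.6^2 / (4*pi^2))^(1/3)
r = 5.6196919e+07 m = 56196.9190 km
alt = r - R_E = 56196.9190 - 6371 = 49825.9190 km

49825.9190 km


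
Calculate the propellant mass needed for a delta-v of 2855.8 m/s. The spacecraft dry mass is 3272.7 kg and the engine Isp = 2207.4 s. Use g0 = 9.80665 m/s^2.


ve = Isp * g0 = 2207.4 * 9.80665 = 21647.199210 m/s
mass ratio = exp(dv/ve) = exp(2855.8/21647.199210) = 1.14102238
m_prop = m_dry * (mr - 1) = 3272.7 * (1.14102238 - 1)
m_prop = 461.5240 kg

461.5240 kg


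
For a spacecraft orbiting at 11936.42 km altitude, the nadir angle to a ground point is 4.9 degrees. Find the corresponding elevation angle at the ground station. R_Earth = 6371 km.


r = R_E + alt = 18307.4200 km
Law of sines in the satellite / Earth-center / ground-point triangle:
  sin(nadir)/R_E = sin(90 + el)/r  =>  cos(el) = (r/R_E)*sin(nadir)
cos(el) = (18307.4200 / 6371.0000) * sin(4.9 deg) = 0.2454502
el = arccos(0.2454502) = 75.7916 deg
(Earth-central angle = 90 - nadir - el = 9.3084 deg)

75.7916 degrees


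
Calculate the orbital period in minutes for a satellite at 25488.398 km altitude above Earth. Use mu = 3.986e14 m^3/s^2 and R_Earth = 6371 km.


r = 31859.3980 km = 3.1859398e+07 m
T = 2*pi*sqrt(r^3/mu) = 2*pi*sqrt(3.2337966e+22 / 3.986e14)
T = 56593.6323 s = 943.2272 min

943.2272 minutes


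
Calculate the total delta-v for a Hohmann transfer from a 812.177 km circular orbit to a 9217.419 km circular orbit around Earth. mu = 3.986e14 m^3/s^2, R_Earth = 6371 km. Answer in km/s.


r1 = 7183.1770 km = 7.183177e+06 m
r2 = 15588.4190 km = 1.5588419e+07 m
dv1 = sqrt(mu/r1)*(sqrt(2*r2/(r1+r2)) - 1) = 1267.0372 m/s
dv2 = sqrt(mu/r2)*(1 - sqrt(2*r1/(r1+r2))) = 1040.2383 m/s
total dv = |dv1| + |dv2| = 1267.0372 + 1040.2383 = 2307.2755 m/s = 2.3073 km/s

2.3073 km/s


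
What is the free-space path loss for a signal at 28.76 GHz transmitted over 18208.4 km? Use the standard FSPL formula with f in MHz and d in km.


f = 28.76 GHz = 28760.0000 MHz
d = 18208.4 km
FSPL = 32.44 + 20*log10(28760.0000) + 20*log10(18208.4)
FSPL = 32.44 + 89.1758 + 85.2054
FSPL = 206.8212 dB

206.8212 dB


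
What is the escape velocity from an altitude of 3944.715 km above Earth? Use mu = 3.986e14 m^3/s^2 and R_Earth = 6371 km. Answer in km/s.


r = 6371.0 + 3944.715 = 10315.7150 km = 1.0315715e+07 m
v_esc = sqrt(2*mu/r) = sqrt(2*3.986e14 / 1.0315715e+07)
v_esc = 8790.9129 m/s = 8.7909 km/s

8.7909 km/s


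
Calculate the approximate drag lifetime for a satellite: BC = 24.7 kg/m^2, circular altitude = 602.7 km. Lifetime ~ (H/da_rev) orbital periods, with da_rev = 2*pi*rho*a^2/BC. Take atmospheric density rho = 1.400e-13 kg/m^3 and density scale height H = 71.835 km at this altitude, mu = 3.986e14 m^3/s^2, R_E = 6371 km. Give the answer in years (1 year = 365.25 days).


a = R_E + alt = 6973.7000 km = 6.9737e+06 m
da_rev = 2*pi*rho*a^2/BC = 2*pi*1.400e-13*(6.9737e+06)^2/24.7 = 1.731958 m per revolution
N = H/da_rev = 71835.0000 m / 1.731958 m = 41476.1679 revolutions
P = 2*pi*sqrt(a^3/mu) = 5795.7029 s
lifetime = N*P = 41476.1679 * 5795.7029 = 2.4038355e+08 s = 2782.2170 days
years = 2782.2170 / 365.25 = 7.6173 years

7.6173 years


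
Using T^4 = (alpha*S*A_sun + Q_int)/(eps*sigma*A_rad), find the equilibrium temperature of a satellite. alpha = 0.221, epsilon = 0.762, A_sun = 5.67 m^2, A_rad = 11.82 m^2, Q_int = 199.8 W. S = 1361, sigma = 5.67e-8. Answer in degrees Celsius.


Numerator = alpha*S*A_sun + Q_int = 0.221*1361*5.67 + 199.8 = 1905.2283 W
Denominator = eps*sigma*A_rad = 0.762*5.67e-8*11.82 = 5.1068783e-07 W/K^4
T^4 = 3.7307102e+09 K^4
T = 247.1428 K = -26.0072 C

-26.0072 degrees Celsius


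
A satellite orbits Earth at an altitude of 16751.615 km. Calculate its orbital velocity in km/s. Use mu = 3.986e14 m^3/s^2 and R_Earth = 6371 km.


r = R_E + alt = 6371.0 + 16751.615 = 23122.6150 km = 2.3122615e+07 m
v = sqrt(mu/r) = sqrt(3.986e14 / 2.3122615e+07) = 4151.9314 m/s = 4.1519 km/s

4.1519 km/s


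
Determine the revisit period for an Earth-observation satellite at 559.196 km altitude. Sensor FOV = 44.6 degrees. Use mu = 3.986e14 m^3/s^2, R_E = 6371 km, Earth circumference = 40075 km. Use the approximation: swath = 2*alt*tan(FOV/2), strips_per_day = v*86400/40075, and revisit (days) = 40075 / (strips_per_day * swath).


swath = 2*559.196*tan(0.3892084) = 458.6860 km
v = sqrt(mu/r) = 7583.9575 m/s = 7.5840 km/s
strips/day = v*86400/40075 = 7.5840*86400/40075 = 16.3507
coverage/day = strips * swath = 16.3507 * 458.6860 = 7499.8326 km
revisit = 40075 / 7499.8326 = 5.3435 days

5.3435 days


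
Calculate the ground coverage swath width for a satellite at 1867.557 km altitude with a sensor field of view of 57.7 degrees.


FOV = 57.7 deg = 1.0071 rad
swath = 2 * alt * tan(FOV/2) = 2 * 1867.557 * tan(0.5035275)
swath = 2 * 1867.557 * 0.5508916
swath = 2057.6430 km

2057.6430 km


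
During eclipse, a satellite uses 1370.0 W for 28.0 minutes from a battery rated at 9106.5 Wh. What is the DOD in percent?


E_used = P * t / 60 = 1370.0 * 28.0 / 60 = 639.3333 Wh
DOD = E_used / E_total * 100 = 639.3333 / 9106.5 * 100
DOD = 7.0206 %

7.0206 %


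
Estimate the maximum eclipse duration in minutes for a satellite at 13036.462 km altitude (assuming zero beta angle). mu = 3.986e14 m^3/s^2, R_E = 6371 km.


r = 19407.4620 km
T = 448.4490 min
Eclipse fraction = arcsin(R_E/r)/pi = arcsin(6371.0000/19407.4620)/pi
= arcsin(0.3282758)/pi = 0.1064675
Eclipse duration = 0.1064675 * 448.4490 = 47.7453 min

47.7453 minutes


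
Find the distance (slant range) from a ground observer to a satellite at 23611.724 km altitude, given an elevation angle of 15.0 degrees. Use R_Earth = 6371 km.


h = 23611.724 km, el = 15.0 deg
d = -R_E*sin(el) + sqrt((R_E*sin(el))^2 + 2*R_E*h + h^2)
d = -6371.0000*sin(0.2617994) + sqrt((6371.0000*0.258819)^2 + 2*6371.0000*23611.724 + 23611.724^2)
d = 27695.4515 km

27695.4515 km


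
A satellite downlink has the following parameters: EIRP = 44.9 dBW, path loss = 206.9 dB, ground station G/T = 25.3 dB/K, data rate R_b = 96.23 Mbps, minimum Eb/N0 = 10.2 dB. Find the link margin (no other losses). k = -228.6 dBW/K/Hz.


C/N0 = EIRP - FSPL + G/T - k = 44.9 - 206.9 + 25.3 - (-228.6)
C/N0 = 91.9000 dB-Hz
R_b = 96.23 Mbps = 9.623e+07 bps -> 10*log10(R_b) = 79.8331 dB-Hz
Eb/N0 = C/N0 - 10*log10(R_b) = 91.9000 - 79.8331 = 12.0669 dB
Margin = Eb/N0 - Eb/N0_req = 12.0669 - 10.2 = 1.8669 dB (link closes)

1.8669 dB


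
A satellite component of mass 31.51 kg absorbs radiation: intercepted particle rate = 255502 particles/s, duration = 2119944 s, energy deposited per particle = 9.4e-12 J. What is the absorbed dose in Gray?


Total energy deposited = rate * time * E_per
  = 255502 * 2119944 * 9.4e-12 = 5.0915 J
Dose = E_total / mass = 5.0915 / 31.51
Dose = 0.1615839 Gy

0.1616 Gy
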